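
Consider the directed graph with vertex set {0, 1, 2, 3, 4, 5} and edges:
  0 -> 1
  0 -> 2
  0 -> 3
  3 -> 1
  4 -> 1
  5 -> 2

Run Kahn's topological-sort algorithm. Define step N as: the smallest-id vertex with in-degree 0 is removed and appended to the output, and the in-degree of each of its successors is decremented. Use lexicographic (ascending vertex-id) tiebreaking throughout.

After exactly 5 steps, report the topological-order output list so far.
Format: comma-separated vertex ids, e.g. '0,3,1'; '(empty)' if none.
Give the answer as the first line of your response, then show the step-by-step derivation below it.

0,3,4,1,5

step 1: output 0; order=[0]; indeg=(0,2,1,0,0,0)
step 2: output 3; order=[0,3]; indeg=(0,1,1,0,0,0)
step 3: output 4; order=[0,3,4]; indeg=(0,0,1,0,0,0)
step 4: output 1; order=[0,3,4,1]; indeg=(0,0,1,0,0,0)
step 5: output 5; order=[0,3,4,1,5]; indeg=(0,0,0,0,0,0)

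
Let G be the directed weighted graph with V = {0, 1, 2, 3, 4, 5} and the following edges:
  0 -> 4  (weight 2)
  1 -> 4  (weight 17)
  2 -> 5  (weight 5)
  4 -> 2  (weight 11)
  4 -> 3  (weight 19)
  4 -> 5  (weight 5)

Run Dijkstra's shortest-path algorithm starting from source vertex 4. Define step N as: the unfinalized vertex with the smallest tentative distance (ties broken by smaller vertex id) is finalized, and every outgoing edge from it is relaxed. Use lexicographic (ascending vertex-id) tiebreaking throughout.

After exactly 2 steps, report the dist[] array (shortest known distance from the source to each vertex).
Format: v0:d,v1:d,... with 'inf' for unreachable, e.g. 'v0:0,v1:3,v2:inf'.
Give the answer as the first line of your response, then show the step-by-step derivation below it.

v0:inf,v1:inf,v2:11,v3:19,v4:0,v5:5

step 1: dist = v0:inf,v1:inf,v2:11,v3:19,v4:0,v5:5
step 2: dist = v0:inf,v1:inf,v2:11,v3:19,v4:0,v5:5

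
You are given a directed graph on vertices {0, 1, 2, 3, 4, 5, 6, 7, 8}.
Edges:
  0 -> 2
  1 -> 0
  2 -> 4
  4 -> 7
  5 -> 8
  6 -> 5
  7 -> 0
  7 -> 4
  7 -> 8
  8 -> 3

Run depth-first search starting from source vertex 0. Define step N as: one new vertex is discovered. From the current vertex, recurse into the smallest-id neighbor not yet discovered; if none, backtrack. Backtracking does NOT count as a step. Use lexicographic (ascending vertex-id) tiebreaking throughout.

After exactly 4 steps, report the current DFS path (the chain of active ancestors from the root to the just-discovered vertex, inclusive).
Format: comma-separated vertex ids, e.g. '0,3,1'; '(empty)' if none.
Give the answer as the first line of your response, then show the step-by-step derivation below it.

0,2,4,7

step 1: discover 0; path=0; order=0
step 2: discover 2; path=0>2; order=0,2
step 3: discover 4; path=0>2>4; order=0,2,4
step 4: discover 7; path=0>2>4>7; order=0,2,4,7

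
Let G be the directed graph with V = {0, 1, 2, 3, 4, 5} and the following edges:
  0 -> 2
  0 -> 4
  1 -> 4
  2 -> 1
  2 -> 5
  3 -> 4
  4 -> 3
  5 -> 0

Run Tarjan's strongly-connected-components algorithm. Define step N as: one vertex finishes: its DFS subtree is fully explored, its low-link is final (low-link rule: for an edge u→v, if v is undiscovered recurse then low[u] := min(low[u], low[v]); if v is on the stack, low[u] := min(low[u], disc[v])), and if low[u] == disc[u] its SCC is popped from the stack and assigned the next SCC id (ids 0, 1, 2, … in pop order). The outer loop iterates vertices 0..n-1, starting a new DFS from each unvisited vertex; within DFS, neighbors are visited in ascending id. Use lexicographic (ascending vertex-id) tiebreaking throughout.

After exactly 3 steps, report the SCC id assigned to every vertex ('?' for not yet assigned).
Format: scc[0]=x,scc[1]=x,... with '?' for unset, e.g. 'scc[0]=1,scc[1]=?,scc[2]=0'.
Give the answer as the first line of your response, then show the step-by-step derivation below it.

scc[0]=?,scc[1]=1,scc[2]=?,scc[3]=0,scc[4]=0,scc[5]=?

step 1: low=(low[0]=0,low[1]=2,low[2]=1,low[3]=3,low[4]=3,low[5]=?); scc=(scc[0]=?,scc[1]=?,scc[2]=?,scc[3]=?,scc[4]=?,scc[5]=?)
step 2: low=(low[0]=0,low[1]=2,low[2]=1,low[3]=3,low[4]=3,low[5]=?); scc=(scc[0]=?,scc[1]=?,scc[2]=?,scc[3]=0,scc[4]=0,scc[5]=?)
step 3: low=(low[0]=0,low[1]=2,low[2]=1,low[3]=3,low[4]=3,low[5]=?); scc=(scc[0]=?,scc[1]=1,scc[2]=?,scc[3]=0,scc[4]=0,scc[5]=?)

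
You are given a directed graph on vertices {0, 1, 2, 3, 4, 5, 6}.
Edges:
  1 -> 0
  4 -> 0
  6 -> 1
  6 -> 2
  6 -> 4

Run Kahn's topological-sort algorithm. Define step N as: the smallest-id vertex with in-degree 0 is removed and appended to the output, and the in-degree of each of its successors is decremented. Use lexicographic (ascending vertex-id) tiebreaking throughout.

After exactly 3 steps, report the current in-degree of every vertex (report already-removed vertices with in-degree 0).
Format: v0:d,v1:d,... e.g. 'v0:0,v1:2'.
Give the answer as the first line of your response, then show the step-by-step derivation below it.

v0:2,v1:0,v2:0,v3:0,v4:0,v5:0,v6:0

step 1: output 3; order=[3]; indeg=(2,1,1,0,1,0,0)
step 2: output 5; order=[3,5]; indeg=(2,1,1,0,1,0,0)
step 3: output 6; order=[3,5,6]; indeg=(2,0,0,0,0,0,0)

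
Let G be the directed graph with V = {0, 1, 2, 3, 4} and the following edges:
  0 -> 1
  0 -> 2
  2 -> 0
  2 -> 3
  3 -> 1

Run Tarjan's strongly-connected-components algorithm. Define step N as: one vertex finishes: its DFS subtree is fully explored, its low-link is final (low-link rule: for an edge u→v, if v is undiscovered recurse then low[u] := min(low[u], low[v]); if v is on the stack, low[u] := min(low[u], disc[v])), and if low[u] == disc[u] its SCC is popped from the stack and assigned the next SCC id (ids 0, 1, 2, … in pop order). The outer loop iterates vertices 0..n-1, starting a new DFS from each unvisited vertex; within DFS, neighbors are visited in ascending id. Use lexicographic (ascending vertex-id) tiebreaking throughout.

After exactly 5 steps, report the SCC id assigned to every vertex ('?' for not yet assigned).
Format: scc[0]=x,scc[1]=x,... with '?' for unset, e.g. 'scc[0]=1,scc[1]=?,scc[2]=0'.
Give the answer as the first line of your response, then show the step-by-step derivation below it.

scc[0]=2,scc[1]=0,scc[2]=2,scc[3]=1,scc[4]=3

step 1: low=(low[0]=0,low[1]=1,low[2]=?,low[3]=?,low[4]=?); scc=(scc[0]=?,scc[1]=0,scc[2]=?,scc[3]=?,scc[4]=?)
step 2: low=(low[0]=0,low[1]=1,low[2]=0,low[3]=3,low[4]=?); scc=(scc[0]=?,scc[1]=0,scc[2]=?,scc[3]=1,scc[4]=?)
step 3: low=(low[0]=0,low[1]=1,low[2]=0,low[3]=3,low[4]=?); scc=(scc[0]=?,scc[1]=0,scc[2]=?,scc[3]=1,scc[4]=?)
step 4: low=(low[0]=0,low[1]=1,low[2]=0,low[3]=3,low[4]=?); scc=(scc[0]=2,scc[1]=0,scc[2]=2,scc[3]=1,scc[4]=?)
step 5: low=(low[0]=0,low[1]=1,low[2]=0,low[3]=3,low[4]=4); scc=(scc[0]=2,scc[1]=0,scc[2]=2,scc[3]=1,scc[4]=3)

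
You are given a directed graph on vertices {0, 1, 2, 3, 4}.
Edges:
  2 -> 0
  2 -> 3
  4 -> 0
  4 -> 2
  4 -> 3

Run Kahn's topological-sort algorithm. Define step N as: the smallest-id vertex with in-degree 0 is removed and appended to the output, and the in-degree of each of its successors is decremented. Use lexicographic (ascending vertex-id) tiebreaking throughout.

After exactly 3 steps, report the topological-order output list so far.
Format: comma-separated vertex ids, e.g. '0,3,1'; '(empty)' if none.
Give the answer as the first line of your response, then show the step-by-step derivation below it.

1,4,2

step 1: output 1; order=[1]; indeg=(2,0,1,2,0)
step 2: output 4; order=[1,4]; indeg=(1,0,0,1,0)
step 3: output 2; order=[1,4,2]; indeg=(0,0,0,0,0)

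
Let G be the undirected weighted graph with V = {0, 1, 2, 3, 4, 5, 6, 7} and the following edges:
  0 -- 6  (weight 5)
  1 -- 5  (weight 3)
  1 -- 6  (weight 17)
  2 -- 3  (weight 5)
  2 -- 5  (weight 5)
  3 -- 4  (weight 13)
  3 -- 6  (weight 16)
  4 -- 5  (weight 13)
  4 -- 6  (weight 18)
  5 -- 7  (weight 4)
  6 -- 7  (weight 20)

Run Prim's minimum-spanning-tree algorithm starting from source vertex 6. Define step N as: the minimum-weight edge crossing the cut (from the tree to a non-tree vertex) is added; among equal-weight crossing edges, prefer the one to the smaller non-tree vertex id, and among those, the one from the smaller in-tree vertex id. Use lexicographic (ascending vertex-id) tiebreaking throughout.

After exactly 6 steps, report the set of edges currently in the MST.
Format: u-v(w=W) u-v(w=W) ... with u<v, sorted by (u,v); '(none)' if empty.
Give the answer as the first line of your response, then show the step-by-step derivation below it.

0-6(w=5) 1-5(w=3) 2-3(w=5) 2-5(w=5) 3-6(w=16) 5-7(w=4)

step 1: add edge 0-6 (w=5); MST = {0-6(w=5)}
step 2: add edge 3-6 (w=16); MST = {0-6(w=5) 3-6(w=16)}
step 3: add edge 2-3 (w=5); MST = {0-6(w=5) 2-3(w=5) 3-6(w=16)}
step 4: add edge 2-5 (w=5); MST = {0-6(w=5) 2-3(w=5) 2-5(w=5) 3-6(w=16)}
step 5: add edge 1-5 (w=3); MST = {0-6(w=5) 1-5(w=3) 2-3(w=5) 2-5(w=5) 3-6(w=16)}
step 6: add edge 5-7 (w=4); MST = {0-6(w=5) 1-5(w=3) 2-3(w=5) 2-5(w=5) 3-6(w=16) 5-7(w=4)}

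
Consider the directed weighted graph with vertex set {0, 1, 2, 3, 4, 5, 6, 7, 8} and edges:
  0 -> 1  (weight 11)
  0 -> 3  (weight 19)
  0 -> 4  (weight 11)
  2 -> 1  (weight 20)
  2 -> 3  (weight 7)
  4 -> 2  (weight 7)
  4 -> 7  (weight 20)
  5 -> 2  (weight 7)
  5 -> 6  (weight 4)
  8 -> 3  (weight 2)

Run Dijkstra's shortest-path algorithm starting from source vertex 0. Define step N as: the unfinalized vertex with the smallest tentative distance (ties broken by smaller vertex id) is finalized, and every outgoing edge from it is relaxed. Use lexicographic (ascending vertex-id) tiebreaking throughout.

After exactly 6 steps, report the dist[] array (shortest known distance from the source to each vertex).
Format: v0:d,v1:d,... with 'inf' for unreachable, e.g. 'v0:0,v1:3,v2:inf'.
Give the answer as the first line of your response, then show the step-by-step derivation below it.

v0:0,v1:11,v2:18,v3:19,v4:11,v5:inf,v6:inf,v7:31,v8:inf

step 1: dist = v0:0,v1:11,v2:inf,v3:19,v4:11,v5:inf,v6:inf,v7:inf,v8:inf
step 2: dist = v0:0,v1:11,v2:inf,v3:19,v4:11,v5:inf,v6:inf,v7:inf,v8:inf
step 3: dist = v0:0,v1:11,v2:18,v3:19,v4:11,v5:inf,v6:inf,v7:31,v8:inf
step 4: dist = v0:0,v1:11,v2:18,v3:19,v4:11,v5:inf,v6:inf,v7:31,v8:inf
step 5: dist = v0:0,v1:11,v2:18,v3:19,v4:11,v5:inf,v6:inf,v7:31,v8:inf
step 6: dist = v0:0,v1:11,v2:18,v3:19,v4:11,v5:inf,v6:inf,v7:31,v8:inf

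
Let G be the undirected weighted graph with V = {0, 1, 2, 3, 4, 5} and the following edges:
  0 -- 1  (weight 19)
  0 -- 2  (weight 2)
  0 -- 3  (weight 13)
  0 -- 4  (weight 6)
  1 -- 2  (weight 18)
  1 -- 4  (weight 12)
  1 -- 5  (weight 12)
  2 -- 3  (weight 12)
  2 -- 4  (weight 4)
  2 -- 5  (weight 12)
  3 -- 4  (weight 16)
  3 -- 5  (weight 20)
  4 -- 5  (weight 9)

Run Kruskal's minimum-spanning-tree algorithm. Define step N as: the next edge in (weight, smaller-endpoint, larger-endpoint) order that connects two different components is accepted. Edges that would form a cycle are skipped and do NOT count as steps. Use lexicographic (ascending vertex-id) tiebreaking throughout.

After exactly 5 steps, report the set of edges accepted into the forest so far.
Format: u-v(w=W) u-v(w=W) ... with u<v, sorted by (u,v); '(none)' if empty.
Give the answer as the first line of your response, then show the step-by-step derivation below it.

0-2(w=2) 1-4(w=12) 2-3(w=12) 2-4(w=4) 4-5(w=9)

step 1: add edge 0-2 (w=2); MST = {0-2(w=2)}
step 2: add edge 2-4 (w=4); MST = {0-2(w=2) 2-4(w=4)}
step 3: add edge 4-5 (w=9); MST = {0-2(w=2) 2-4(w=4) 4-5(w=9)}
step 4: add edge 1-4 (w=12); MST = {0-2(w=2) 1-4(w=12) 2-4(w=4) 4-5(w=9)}
step 5: add edge 2-3 (w=12); MST = {0-2(w=2) 1-4(w=12) 2-3(w=12) 2-4(w=4) 4-5(w=9)}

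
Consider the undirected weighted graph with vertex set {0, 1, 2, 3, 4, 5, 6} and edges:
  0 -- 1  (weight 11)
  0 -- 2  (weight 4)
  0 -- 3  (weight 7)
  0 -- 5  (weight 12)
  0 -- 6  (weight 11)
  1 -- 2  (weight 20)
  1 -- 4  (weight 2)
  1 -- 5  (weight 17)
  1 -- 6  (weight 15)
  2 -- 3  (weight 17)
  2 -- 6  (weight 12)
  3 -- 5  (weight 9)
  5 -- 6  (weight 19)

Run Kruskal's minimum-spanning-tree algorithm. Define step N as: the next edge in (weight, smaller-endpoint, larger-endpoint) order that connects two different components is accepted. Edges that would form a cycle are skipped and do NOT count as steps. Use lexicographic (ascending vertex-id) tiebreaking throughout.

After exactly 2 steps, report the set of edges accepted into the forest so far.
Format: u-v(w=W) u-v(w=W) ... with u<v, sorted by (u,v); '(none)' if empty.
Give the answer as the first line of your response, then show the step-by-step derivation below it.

0-2(w=4) 1-4(w=2)

step 1: add edge 1-4 (w=2); MST = {1-4(w=2)}
step 2: add edge 0-2 (w=4); MST = {0-2(w=4) 1-4(w=2)}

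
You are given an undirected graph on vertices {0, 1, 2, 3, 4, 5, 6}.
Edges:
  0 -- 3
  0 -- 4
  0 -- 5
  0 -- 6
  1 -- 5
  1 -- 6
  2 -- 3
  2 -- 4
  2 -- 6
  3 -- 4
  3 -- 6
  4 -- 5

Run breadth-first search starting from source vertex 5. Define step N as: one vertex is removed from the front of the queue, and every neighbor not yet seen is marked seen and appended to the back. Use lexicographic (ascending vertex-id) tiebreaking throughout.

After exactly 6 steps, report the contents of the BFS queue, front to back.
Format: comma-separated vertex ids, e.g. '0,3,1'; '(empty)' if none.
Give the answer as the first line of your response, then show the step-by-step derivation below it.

2

step 1: dequeue 5; queue=[0,1,4]; order=5
step 2: dequeue 0; queue=[1,4,3,6]; order=5,0
step 3: dequeue 1; queue=[4,3,6]; order=5,0,1
step 4: dequeue 4; queue=[3,6,2]; order=5,0,1,4
step 5: dequeue 3; queue=[6,2]; order=5,0,1,4,3
step 6: dequeue 6; queue=[2]; order=5,0,1,4,3,6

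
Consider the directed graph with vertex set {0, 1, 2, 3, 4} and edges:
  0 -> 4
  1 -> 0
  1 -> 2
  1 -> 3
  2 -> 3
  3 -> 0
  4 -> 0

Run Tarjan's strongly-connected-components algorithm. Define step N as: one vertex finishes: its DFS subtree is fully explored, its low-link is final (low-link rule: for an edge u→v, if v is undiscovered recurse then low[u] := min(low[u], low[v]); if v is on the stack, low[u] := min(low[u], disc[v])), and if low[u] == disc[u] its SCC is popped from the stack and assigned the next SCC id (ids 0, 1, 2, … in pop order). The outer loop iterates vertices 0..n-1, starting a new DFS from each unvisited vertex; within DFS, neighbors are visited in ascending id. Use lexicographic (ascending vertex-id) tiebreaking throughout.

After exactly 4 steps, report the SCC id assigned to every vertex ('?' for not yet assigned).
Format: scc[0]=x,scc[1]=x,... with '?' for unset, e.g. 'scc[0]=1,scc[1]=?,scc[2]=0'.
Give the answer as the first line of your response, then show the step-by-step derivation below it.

scc[0]=0,scc[1]=?,scc[2]=2,scc[3]=1,scc[4]=0

step 1: low=(low[0]=0,low[1]=?,low[2]=?,low[3]=?,low[4]=0); scc=(scc[0]=?,scc[1]=?,scc[2]=?,scc[3]=?,scc[4]=?)
step 2: low=(low[0]=0,low[1]=?,low[2]=?,low[3]=?,low[4]=0); scc=(scc[0]=0,scc[1]=?,scc[2]=?,scc[3]=?,scc[4]=0)
step 3: low=(low[0]=0,low[1]=2,low[2]=3,low[3]=4,low[4]=0); scc=(scc[0]=0,scc[1]=?,scc[2]=?,scc[3]=1,scc[4]=0)
step 4: low=(low[0]=0,low[1]=2,low[2]=3,low[3]=4,low[4]=0); scc=(scc[0]=0,scc[1]=?,scc[2]=2,scc[3]=1,scc[4]=0)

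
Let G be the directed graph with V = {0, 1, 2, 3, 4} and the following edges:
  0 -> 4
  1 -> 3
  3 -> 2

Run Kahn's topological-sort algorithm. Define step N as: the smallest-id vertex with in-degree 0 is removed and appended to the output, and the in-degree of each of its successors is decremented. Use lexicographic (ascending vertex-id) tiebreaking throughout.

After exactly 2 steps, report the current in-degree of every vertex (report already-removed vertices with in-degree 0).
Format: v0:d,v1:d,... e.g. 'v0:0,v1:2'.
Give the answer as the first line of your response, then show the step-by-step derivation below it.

v0:0,v1:0,v2:1,v3:0,v4:0

step 1: output 0; order=[0]; indeg=(0,0,1,1,0)
step 2: output 1; order=[0,1]; indeg=(0,0,1,0,0)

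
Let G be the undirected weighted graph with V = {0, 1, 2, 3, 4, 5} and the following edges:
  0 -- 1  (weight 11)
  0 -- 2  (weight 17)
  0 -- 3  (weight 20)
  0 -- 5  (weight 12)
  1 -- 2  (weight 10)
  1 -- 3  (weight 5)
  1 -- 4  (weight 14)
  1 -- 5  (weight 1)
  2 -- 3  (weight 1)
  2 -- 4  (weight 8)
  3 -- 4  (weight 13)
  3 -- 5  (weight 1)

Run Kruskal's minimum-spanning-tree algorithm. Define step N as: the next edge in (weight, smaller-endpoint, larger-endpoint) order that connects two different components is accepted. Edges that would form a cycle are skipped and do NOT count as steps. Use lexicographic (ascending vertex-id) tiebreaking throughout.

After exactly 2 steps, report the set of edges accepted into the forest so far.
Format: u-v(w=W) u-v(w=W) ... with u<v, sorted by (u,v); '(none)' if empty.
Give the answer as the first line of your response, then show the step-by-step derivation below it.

1-5(w=1) 2-3(w=1)

step 1: add edge 1-5 (w=1); MST = {1-5(w=1)}
step 2: add edge 2-3 (w=1); MST = {1-5(w=1) 2-3(w=1)}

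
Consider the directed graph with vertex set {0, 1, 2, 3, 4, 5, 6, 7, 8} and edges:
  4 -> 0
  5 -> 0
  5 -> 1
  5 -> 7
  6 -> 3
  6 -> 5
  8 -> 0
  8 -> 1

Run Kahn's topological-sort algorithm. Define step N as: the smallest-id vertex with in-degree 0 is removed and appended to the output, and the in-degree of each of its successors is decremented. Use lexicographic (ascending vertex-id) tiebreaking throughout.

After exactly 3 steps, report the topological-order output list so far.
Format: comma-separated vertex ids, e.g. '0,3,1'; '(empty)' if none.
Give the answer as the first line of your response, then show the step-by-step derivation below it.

2,4,6

step 1: output 2; order=[2]; indeg=(3,2,0,1,0,1,0,1,0)
step 2: output 4; order=[2,4]; indeg=(2,2,0,1,0,1,0,1,0)
step 3: output 6; order=[2,4,6]; indeg=(2,2,0,0,0,0,0,1,0)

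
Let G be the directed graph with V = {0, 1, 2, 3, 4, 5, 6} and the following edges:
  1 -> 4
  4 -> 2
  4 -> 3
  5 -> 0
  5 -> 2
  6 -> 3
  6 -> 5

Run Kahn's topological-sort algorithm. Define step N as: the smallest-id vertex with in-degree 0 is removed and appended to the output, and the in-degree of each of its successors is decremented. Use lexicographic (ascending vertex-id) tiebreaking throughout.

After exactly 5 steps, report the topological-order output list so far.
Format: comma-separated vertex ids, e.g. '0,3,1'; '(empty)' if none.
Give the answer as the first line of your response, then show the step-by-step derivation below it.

1,4,6,3,5

step 1: output 1; order=[1]; indeg=(1,0,2,2,0,1,0)
step 2: output 4; order=[1,4]; indeg=(1,0,1,1,0,1,0)
step 3: output 6; order=[1,4,6]; indeg=(1,0,1,0,0,0,0)
step 4: output 3; order=[1,4,6,3]; indeg=(1,0,1,0,0,0,0)
step 5: output 5; order=[1,4,6,3,5]; indeg=(0,0,0,0,0,0,0)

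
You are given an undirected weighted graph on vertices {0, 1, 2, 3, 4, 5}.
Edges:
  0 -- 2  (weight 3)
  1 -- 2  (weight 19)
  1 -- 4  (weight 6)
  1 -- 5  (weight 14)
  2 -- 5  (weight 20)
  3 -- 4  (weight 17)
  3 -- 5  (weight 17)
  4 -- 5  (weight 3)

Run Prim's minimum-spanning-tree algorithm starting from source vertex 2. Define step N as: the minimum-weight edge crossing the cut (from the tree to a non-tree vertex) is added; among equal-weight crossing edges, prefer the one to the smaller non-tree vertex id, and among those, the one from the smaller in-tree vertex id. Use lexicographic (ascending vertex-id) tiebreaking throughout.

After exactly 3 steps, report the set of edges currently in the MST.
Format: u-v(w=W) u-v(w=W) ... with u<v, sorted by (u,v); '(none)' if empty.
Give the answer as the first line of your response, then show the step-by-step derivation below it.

0-2(w=3) 1-2(w=19) 1-4(w=6)

step 1: add edge 0-2 (w=3); MST = {0-2(w=3)}
step 2: add edge 1-2 (w=19); MST = {0-2(w=3) 1-2(w=19)}
step 3: add edge 1-4 (w=6); MST = {0-2(w=3) 1-2(w=19) 1-4(w=6)}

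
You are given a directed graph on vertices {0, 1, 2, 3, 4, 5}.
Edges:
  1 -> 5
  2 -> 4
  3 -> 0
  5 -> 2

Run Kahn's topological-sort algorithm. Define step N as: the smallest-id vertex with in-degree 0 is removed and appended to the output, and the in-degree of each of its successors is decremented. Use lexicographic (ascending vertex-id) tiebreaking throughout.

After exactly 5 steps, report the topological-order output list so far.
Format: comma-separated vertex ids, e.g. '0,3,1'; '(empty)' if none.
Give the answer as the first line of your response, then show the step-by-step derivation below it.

1,3,0,5,2

step 1: output 1; order=[1]; indeg=(1,0,1,0,1,0)
step 2: output 3; order=[1,3]; indeg=(0,0,1,0,1,0)
step 3: output 0; order=[1,3,0]; indeg=(0,0,1,0,1,0)
step 4: output 5; order=[1,3,0,5]; indeg=(0,0,0,0,1,0)
step 5: output 2; order=[1,3,0,5,2]; indeg=(0,0,0,0,0,0)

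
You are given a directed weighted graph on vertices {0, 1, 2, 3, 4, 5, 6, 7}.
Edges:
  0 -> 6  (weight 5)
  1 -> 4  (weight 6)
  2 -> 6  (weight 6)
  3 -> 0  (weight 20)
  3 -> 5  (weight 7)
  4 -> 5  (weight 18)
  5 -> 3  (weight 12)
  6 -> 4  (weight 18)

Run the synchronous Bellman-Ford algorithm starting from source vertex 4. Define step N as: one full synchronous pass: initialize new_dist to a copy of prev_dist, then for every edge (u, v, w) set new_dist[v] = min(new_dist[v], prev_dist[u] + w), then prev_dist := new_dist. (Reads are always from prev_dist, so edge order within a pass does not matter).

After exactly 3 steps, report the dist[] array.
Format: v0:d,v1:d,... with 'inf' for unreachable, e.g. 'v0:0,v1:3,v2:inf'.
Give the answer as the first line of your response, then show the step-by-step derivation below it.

v0:50,v1:inf,v2:inf,v3:30,v4:0,v5:18,v6:inf,v7:inf

step 1: dist = v0:inf,v1:inf,v2:inf,v3:inf,v4:0,v5:18,v6:inf,v7:inf
step 2: dist = v0:inf,v1:inf,v2:inf,v3:30,v4:0,v5:18,v6:inf,v7:inf
step 3: dist = v0:50,v1:inf,v2:inf,v3:30,v4:0,v5:18,v6:inf,v7:inf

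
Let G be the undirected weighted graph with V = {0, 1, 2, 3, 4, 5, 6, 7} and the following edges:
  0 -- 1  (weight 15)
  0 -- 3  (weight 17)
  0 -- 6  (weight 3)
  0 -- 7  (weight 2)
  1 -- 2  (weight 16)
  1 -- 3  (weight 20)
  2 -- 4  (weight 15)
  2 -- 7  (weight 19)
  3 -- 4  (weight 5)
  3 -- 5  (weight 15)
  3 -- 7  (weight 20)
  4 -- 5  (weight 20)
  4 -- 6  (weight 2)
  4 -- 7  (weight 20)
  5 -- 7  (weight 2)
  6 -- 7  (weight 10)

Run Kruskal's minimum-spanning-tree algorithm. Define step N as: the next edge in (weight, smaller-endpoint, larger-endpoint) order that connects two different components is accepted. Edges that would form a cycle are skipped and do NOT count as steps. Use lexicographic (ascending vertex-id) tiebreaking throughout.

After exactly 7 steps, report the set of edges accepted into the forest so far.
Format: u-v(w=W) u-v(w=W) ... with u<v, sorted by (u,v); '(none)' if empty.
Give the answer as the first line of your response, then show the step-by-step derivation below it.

0-1(w=15) 0-6(w=3) 0-7(w=2) 2-4(w=15) 3-4(w=5) 4-6(w=2) 5-7(w=2)

step 1: add edge 0-7 (w=2); MST = {0-7(w=2)}
step 2: add edge 4-6 (w=2); MST = {0-7(w=2) 4-6(w=2)}
step 3: add edge 5-7 (w=2); MST = {0-7(w=2) 4-6(w=2) 5-7(w=2)}
step 4: add edge 0-6 (w=3); MST = {0-6(w=3) 0-7(w=2) 4-6(w=2) 5-7(w=2)}
step 5: add edge 3-4 (w=5); MST = {0-6(w=3) 0-7(w=2) 3-4(w=5) 4-6(w=2) 5-7(w=2)}
step 6: add edge 0-1 (w=15); MST = {0-1(w=15) 0-6(w=3) 0-7(w=2) 3-4(w=5) 4-6(w=2) 5-7(w=2)}
step 7: add edge 2-4 (w=15); MST = {0-1(w=15) 0-6(w=3) 0-7(w=2) 2-4(w=15) 3-4(w=5) 4-6(w=2) 5-7(w=2)}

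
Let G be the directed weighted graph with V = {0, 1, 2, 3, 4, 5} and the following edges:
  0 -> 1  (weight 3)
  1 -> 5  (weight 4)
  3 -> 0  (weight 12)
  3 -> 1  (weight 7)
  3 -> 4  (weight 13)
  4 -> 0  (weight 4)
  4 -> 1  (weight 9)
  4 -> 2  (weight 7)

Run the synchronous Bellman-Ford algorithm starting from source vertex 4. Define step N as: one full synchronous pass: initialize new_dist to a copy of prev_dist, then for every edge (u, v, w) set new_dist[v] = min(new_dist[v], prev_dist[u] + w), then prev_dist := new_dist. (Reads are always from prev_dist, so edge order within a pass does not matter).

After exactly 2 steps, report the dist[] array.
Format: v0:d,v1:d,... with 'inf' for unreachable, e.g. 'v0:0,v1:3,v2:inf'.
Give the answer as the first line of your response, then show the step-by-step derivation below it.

v0:4,v1:7,v2:7,v3:inf,v4:0,v5:13

step 1: dist = v0:4,v1:9,v2:7,v3:inf,v4:0,v5:inf
step 2: dist = v0:4,v1:7,v2:7,v3:inf,v4:0,v5:13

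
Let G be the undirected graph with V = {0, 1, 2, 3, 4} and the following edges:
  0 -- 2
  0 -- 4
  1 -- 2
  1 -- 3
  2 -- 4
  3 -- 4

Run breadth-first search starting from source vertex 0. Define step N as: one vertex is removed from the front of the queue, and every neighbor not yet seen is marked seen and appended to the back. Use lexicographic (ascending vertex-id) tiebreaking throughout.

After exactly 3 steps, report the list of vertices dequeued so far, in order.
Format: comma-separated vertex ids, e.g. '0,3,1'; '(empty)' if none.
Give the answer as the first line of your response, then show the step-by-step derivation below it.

0,2,4

step 1: dequeue 0; queue=[2,4]; order=0
step 2: dequeue 2; queue=[4,1]; order=0,2
step 3: dequeue 4; queue=[1,3]; order=0,2,4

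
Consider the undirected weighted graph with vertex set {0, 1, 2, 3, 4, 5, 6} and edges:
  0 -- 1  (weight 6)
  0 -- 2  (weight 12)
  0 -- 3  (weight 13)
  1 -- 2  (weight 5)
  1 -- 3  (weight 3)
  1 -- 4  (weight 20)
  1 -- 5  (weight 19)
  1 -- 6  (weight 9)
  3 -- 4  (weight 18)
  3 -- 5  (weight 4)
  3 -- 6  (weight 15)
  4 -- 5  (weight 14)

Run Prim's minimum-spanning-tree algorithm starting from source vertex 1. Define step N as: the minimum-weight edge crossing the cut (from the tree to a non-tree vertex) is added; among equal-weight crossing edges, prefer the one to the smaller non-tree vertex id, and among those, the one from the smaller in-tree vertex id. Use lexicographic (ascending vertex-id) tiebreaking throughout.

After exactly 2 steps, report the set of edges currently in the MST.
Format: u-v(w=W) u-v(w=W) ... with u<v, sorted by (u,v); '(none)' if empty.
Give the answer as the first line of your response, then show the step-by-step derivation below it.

1-3(w=3) 3-5(w=4)

step 1: add edge 1-3 (w=3); MST = {1-3(w=3)}
step 2: add edge 3-5 (w=4); MST = {1-3(w=3) 3-5(w=4)}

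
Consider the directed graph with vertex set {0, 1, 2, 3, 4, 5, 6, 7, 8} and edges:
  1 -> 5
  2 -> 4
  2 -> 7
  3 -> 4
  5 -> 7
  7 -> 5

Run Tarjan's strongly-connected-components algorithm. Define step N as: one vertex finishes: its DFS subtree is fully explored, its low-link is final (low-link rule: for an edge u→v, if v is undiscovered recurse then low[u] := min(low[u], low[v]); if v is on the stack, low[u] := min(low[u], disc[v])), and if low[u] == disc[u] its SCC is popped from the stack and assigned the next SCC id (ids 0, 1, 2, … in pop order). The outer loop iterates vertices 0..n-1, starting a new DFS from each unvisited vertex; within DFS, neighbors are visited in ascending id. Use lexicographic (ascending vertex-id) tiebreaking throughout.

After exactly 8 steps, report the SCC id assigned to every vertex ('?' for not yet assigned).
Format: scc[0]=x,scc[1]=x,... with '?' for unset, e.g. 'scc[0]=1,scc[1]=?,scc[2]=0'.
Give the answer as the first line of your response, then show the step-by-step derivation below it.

scc[0]=0,scc[1]=2,scc[2]=4,scc[3]=5,scc[4]=3,scc[5]=1,scc[6]=6,scc[7]=1,scc[8]=?

step 1: low=(low[0]=0,low[1]=?,low[2]=?,low[3]=?,low[4]=?,low[5]=?,low[6]=?,low[7]=?,low[8]=?); scc=(scc[0]=0,scc[1]=?,scc[2]=?,scc[3]=?,scc[4]=?,scc[5]=?,scc[6]=?,scc[7]=?,scc[8]=?)
step 2: low=(low[0]=0,low[1]=1,low[2]=?,low[3]=?,low[4]=?,low[5]=2,low[6]=?,low[7]=2,low[8]=?); scc=(scc[0]=0,scc[1]=?,scc[2]=?,scc[3]=?,scc[4]=?,scc[5]=?,scc[6]=?,scc[7]=?,scc[8]=?)
step 3: low=(low[0]=0,low[1]=1,low[2]=?,low[3]=?,low[4]=?,low[5]=2,low[6]=?,low[7]=2,low[8]=?); scc=(scc[0]=0,scc[1]=?,scc[2]=?,scc[3]=?,scc[4]=?,scc[5]=1,scc[6]=?,scc[7]=1,scc[8]=?)
step 4: low=(low[0]=0,low[1]=1,low[2]=?,low[3]=?,low[4]=?,low[5]=2,low[6]=?,low[7]=2,low[8]=?); scc=(scc[0]=0,scc[1]=2,scc[2]=?,scc[3]=?,scc[4]=?,scc[5]=1,scc[6]=?,scc[7]=1,scc[8]=?)
step 5: low=(low[0]=0,low[1]=1,low[2]=4,low[3]=?,low[4]=5,low[5]=2,low[6]=?,low[7]=2,low[8]=?); scc=(scc[0]=0,scc[1]=2,scc[2]=?,scc[3]=?,scc[4]=3,scc[5]=1,scc[6]=?,scc[7]=1,scc[8]=?)
step 6: low=(low[0]=0,low[1]=1,low[2]=4,low[3]=?,low[4]=5,low[5]=2,low[6]=?,low[7]=2,low[8]=?); scc=(scc[0]=0,scc[1]=2,scc[2]=4,scc[3]=?,scc[4]=3,scc[5]=1,scc[6]=?,scc[7]=1,scc[8]=?)
step 7: low=(low[0]=0,low[1]=1,low[2]=4,low[3]=6,low[4]=5,low[5]=2,low[6]=?,low[7]=2,low[8]=?); scc=(scc[0]=0,scc[1]=2,scc[2]=4,scc[3]=5,scc[4]=3,scc[5]=1,scc[6]=?,scc[7]=1,scc[8]=?)
step 8: low=(low[0]=0,low[1]=1,low[2]=4,low[3]=6,low[4]=5,low[5]=2,low[6]=7,low[7]=2,low[8]=?); scc=(scc[0]=0,scc[1]=2,scc[2]=4,scc[3]=5,scc[4]=3,scc[5]=1,scc[6]=6,scc[7]=1,scc[8]=?)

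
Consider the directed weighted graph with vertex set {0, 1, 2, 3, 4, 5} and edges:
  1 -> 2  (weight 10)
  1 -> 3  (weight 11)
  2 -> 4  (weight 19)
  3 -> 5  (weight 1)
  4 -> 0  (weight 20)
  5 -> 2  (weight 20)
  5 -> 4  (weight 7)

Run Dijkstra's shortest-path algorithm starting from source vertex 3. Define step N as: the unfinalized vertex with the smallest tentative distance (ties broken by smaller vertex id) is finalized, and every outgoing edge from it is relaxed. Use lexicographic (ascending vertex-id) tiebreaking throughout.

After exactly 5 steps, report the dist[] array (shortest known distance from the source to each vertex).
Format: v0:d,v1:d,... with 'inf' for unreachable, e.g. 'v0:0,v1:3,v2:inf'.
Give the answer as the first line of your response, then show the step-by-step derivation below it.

v0:28,v1:inf,v2:21,v3:0,v4:8,v5:1

step 1: dist = v0:inf,v1:inf,v2:inf,v3:0,v4:inf,v5:1
step 2: dist = v0:inf,v1:inf,v2:21,v3:0,v4:8,v5:1
step 3: dist = v0:28,v1:inf,v2:21,v3:0,v4:8,v5:1
step 4: dist = v0:28,v1:inf,v2:21,v3:0,v4:8,v5:1
step 5: dist = v0:28,v1:inf,v2:21,v3:0,v4:8,v5:1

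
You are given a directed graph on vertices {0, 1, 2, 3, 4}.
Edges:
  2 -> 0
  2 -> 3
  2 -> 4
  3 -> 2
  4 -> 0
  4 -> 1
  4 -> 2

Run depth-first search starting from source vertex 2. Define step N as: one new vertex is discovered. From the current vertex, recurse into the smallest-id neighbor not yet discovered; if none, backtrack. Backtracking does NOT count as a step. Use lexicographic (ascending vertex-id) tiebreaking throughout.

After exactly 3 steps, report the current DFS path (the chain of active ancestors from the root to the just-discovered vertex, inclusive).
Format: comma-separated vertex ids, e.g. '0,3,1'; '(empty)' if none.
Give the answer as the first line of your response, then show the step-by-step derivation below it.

2,3

step 1: discover 2; path=2; order=2
step 2: discover 0; path=2>0; order=2,0
step 3: discover 3; path=2>3; order=2,0,3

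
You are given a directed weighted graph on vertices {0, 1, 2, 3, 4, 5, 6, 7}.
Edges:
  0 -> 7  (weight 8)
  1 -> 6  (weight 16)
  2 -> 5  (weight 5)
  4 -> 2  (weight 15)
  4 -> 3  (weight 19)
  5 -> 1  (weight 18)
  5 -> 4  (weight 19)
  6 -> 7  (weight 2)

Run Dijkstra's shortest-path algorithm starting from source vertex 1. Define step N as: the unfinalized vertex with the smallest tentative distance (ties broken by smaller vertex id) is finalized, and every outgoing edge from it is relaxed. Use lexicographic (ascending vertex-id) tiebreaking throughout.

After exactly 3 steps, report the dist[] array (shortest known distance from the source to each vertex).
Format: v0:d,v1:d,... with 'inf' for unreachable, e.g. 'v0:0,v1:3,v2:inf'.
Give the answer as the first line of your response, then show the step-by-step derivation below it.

v0:inf,v1:0,v2:inf,v3:inf,v4:inf,v5:inf,v6:16,v7:18

step 1: dist = v0:inf,v1:0,v2:inf,v3:inf,v4:inf,v5:inf,v6:16,v7:inf
step 2: dist = v0:inf,v1:0,v2:inf,v3:inf,v4:inf,v5:inf,v6:16,v7:18
step 3: dist = v0:inf,v1:0,v2:inf,v3:inf,v4:inf,v5:inf,v6:16,v7:18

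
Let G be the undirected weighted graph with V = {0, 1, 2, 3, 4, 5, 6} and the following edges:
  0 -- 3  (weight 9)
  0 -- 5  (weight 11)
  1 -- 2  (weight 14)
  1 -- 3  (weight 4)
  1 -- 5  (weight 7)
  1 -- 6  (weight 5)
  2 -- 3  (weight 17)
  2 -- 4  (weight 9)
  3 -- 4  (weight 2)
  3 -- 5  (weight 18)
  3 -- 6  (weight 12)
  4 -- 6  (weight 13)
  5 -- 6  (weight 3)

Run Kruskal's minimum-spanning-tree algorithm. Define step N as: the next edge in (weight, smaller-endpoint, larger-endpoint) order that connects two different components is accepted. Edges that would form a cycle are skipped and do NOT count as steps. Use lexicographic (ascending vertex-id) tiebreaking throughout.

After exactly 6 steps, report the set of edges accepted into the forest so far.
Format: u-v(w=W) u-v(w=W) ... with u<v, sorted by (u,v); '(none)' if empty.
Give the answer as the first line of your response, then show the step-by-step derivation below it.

0-3(w=9) 1-3(w=4) 1-6(w=5) 2-4(w=9) 3-4(w=2) 5-6(w=3)

step 1: add edge 3-4 (w=2); MST = {3-4(w=2)}
step 2: add edge 5-6 (w=3); MST = {3-4(w=2) 5-6(w=3)}
step 3: add edge 1-3 (w=4); MST = {1-3(w=4) 3-4(w=2) 5-6(w=3)}
step 4: add edge 1-6 (w=5); MST = {1-3(w=4) 1-6(w=5) 3-4(w=2) 5-6(w=3)}
step 5: add edge 0-3 (w=9); MST = {0-3(w=9) 1-3(w=4) 1-6(w=5) 3-4(w=2) 5-6(w=3)}
step 6: add edge 2-4 (w=9); MST = {0-3(w=9) 1-3(w=4) 1-6(w=5) 2-4(w=9) 3-4(w=2) 5-6(w=3)}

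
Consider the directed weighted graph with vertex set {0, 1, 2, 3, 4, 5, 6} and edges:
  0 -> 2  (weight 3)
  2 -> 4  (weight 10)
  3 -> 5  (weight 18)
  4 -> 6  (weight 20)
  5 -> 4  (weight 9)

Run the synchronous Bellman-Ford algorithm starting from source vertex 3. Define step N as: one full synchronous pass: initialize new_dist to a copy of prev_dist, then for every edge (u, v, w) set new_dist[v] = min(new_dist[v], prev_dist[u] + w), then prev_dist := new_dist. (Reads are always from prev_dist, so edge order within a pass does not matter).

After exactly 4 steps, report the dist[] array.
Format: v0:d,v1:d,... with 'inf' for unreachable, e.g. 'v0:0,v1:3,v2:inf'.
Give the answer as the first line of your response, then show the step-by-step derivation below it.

v0:inf,v1:inf,v2:inf,v3:0,v4:27,v5:18,v6:47

step 1: dist = v0:inf,v1:inf,v2:inf,v3:0,v4:inf,v5:18,v6:inf
step 2: dist = v0:inf,v1:inf,v2:inf,v3:0,v4:27,v5:18,v6:inf
step 3: dist = v0:inf,v1:inf,v2:inf,v3:0,v4:27,v5:18,v6:47
step 4: dist = v0:inf,v1:inf,v2:inf,v3:0,v4:27,v5:18,v6:47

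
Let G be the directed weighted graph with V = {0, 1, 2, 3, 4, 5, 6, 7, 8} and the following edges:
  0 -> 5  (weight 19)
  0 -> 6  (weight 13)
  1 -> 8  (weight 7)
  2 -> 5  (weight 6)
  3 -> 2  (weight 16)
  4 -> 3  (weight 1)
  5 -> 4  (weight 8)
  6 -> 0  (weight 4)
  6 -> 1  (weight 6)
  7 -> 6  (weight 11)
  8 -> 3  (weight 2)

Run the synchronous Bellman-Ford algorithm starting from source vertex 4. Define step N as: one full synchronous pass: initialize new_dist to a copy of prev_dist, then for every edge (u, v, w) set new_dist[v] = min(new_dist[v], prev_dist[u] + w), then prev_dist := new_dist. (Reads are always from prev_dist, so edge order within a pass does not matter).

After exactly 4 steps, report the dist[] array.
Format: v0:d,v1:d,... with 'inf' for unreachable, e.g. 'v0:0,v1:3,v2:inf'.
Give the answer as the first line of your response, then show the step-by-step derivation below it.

v0:inf,v1:inf,v2:17,v3:1,v4:0,v5:23,v6:inf,v7:inf,v8:inf

step 1: dist = v0:inf,v1:inf,v2:inf,v3:1,v4:0,v5:inf,v6:inf,v7:inf,v8:inf
step 2: dist = v0:inf,v1:inf,v2:17,v3:1,v4:0,v5:inf,v6:inf,v7:inf,v8:inf
step 3: dist = v0:inf,v1:inf,v2:17,v3:1,v4:0,v5:23,v6:inf,v7:inf,v8:inf
step 4: dist = v0:inf,v1:inf,v2:17,v3:1,v4:0,v5:23,v6:inf,v7:inf,v8:inf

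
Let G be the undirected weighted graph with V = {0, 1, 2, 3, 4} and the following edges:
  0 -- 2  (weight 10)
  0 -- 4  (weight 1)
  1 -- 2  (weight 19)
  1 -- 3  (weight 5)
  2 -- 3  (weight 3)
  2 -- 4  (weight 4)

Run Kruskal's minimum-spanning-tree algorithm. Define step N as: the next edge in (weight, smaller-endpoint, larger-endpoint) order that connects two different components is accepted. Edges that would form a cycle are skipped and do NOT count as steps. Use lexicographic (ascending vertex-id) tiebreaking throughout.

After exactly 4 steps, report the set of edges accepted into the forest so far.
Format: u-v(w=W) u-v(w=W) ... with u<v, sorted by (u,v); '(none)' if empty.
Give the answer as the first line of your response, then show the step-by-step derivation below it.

0-4(w=1) 1-3(w=5) 2-3(w=3) 2-4(w=4)

step 1: add edge 0-4 (w=1); MST = {0-4(w=1)}
step 2: add edge 2-3 (w=3); MST = {0-4(w=1) 2-3(w=3)}
step 3: add edge 2-4 (w=4); MST = {0-4(w=1) 2-3(w=3) 2-4(w=4)}
step 4: add edge 1-3 (w=5); MST = {0-4(w=1) 1-3(w=5) 2-3(w=3) 2-4(w=4)}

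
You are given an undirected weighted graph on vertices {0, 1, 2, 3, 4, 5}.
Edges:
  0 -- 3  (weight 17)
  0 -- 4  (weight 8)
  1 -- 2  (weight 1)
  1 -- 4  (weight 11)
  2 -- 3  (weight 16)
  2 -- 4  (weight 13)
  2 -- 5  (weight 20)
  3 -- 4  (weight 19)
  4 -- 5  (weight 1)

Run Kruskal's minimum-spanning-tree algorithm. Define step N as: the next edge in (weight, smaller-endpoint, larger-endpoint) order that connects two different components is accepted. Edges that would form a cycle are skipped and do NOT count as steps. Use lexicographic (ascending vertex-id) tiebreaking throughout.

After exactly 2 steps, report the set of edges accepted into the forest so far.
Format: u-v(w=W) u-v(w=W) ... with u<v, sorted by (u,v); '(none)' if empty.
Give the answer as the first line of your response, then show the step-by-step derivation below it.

1-2(w=1) 4-5(w=1)

step 1: add edge 1-2 (w=1); MST = {1-2(w=1)}
step 2: add edge 4-5 (w=1); MST = {1-2(w=1) 4-5(w=1)}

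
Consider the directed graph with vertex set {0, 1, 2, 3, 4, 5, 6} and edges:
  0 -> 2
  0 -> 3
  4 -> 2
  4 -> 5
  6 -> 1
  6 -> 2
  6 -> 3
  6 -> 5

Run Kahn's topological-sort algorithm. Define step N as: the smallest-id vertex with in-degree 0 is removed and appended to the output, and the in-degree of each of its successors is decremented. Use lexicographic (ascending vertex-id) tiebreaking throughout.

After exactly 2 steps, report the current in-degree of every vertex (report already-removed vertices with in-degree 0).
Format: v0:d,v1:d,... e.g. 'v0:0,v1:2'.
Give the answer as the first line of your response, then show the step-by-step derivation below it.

v0:0,v1:1,v2:1,v3:1,v4:0,v5:1,v6:0

step 1: output 0; order=[0]; indeg=(0,1,2,1,0,2,0)
step 2: output 4; order=[0,4]; indeg=(0,1,1,1,0,1,0)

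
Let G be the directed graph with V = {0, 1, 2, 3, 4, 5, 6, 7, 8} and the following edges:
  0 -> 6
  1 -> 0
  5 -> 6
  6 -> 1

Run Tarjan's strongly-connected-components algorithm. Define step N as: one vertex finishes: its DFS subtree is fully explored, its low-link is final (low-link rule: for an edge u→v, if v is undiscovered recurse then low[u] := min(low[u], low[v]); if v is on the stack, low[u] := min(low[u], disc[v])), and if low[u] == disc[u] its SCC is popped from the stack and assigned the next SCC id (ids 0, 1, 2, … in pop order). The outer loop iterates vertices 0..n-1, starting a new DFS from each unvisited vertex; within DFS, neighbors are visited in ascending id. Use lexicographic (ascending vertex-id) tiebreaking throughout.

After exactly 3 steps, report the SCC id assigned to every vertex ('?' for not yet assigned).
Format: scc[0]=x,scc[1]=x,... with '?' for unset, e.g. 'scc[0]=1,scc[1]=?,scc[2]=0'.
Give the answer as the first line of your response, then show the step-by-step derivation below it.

scc[0]=0,scc[1]=0,scc[2]=?,scc[3]=?,scc[4]=?,scc[5]=?,scc[6]=0,scc[7]=?,scc[8]=?

step 1: low=(low[0]=0,low[1]=0,low[2]=?,low[3]=?,low[4]=?,low[5]=?,low[6]=1,low[7]=?,low[8]=?); scc=(scc[0]=?,scc[1]=?,scc[2]=?,scc[3]=?,scc[4]=?,scc[5]=?,scc[6]=?,scc[7]=?,scc[8]=?)
step 2: low=(low[0]=0,low[1]=0,low[2]=?,low[3]=?,low[4]=?,low[5]=?,low[6]=0,low[7]=?,low[8]=?); scc=(scc[0]=?,scc[1]=?,scc[2]=?,scc[3]=?,scc[4]=?,scc[5]=?,scc[6]=?,scc[7]=?,scc[8]=?)
step 3: low=(low[0]=0,low[1]=0,low[2]=?,low[3]=?,low[4]=?,low[5]=?,low[6]=0,low[7]=?,low[8]=?); scc=(scc[0]=0,scc[1]=0,scc[2]=?,scc[3]=?,scc[4]=?,scc[5]=?,scc[6]=0,scc[7]=?,scc[8]=?)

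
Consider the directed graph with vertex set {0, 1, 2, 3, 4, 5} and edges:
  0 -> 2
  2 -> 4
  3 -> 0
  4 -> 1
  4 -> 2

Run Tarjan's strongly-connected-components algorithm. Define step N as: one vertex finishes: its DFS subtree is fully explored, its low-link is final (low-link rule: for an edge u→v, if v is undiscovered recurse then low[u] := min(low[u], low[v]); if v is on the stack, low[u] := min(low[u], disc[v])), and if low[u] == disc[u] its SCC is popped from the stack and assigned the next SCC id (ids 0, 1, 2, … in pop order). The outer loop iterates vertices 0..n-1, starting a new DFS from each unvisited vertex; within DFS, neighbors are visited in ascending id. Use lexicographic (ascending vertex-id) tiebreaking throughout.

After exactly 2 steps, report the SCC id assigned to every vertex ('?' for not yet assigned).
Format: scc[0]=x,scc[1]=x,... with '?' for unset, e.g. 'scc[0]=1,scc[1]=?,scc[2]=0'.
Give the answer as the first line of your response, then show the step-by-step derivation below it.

scc[0]=?,scc[1]=0,scc[2]=?,scc[3]=?,scc[4]=?,scc[5]=?

step 1: low=(low[0]=0,low[1]=3,low[2]=1,low[3]=?,low[4]=2,low[5]=?); scc=(scc[0]=?,scc[1]=0,scc[2]=?,scc[3]=?,scc[4]=?,scc[5]=?)
step 2: low=(low[0]=0,low[1]=3,low[2]=1,low[3]=?,low[4]=1,low[5]=?); scc=(scc[0]=?,scc[1]=0,scc[2]=?,scc[3]=?,scc[4]=?,scc[5]=?)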